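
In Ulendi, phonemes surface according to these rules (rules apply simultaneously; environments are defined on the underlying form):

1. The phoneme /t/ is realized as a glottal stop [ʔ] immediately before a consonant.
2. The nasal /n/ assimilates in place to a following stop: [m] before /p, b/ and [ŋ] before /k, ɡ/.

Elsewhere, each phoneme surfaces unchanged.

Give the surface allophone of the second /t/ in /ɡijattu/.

/t/ (between /t/ and /u/) fails the environment for rule 1, so it stays [t].

[t]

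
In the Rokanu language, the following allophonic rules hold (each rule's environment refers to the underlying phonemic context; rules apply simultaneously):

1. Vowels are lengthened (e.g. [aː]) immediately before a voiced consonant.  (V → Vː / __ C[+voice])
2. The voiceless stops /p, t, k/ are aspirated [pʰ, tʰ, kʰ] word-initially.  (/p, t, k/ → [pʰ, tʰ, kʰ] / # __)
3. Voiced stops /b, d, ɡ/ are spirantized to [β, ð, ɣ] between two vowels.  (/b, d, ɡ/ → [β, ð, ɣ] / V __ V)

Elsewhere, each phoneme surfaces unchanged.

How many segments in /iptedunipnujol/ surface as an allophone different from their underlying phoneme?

Segments that undergo a rule: /e/ → [eː] (rule 1); /d/ → [ð] (rule 3); /u/ → [uː] (rule 1); /u/ → [uː] (rule 1); /o/ → [oː] (rule 1).
All other segments surface unchanged.

5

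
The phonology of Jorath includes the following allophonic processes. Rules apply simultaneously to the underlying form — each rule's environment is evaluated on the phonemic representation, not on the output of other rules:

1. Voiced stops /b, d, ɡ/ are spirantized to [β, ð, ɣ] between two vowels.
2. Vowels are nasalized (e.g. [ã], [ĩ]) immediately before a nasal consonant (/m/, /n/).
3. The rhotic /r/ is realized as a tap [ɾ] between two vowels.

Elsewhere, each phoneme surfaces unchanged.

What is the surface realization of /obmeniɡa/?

/o/ — word-initial; rule 2 does not apply here → [o].
/b/ (between /o/ and /m/): rule 1 targets it, but not between two vowels → unchanged [b].
/m/ (between /b/ and /e/): no rule targets it → [m].
/e/ (between /m/ and /n/) occurs before a nasal consonant → [ẽ] by rule 2.
/n/ (between /e/ and /i/): no rule targets it → [n].
/i/ (between /n/ and /ɡ/) is in the target of rule 2 but the environment (before a nasal consonant) is not met → [i].
/ɡ/ (between /i/ and /a/): between two vowels, so rule 1 applies → [ɣ].
/a/ — word-final; rule 2 does not apply here → [a].

[obmẽniɣa]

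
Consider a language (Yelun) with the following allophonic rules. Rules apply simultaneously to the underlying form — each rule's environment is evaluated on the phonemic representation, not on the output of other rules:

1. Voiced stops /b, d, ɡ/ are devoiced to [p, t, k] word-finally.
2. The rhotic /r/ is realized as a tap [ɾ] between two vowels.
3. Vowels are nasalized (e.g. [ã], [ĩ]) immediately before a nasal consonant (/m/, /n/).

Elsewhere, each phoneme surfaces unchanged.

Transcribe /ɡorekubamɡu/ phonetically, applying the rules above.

[ɡoɾekubãmɡu]

/ɡ/ (word-initial): rule 1 targets it, but not word-finally → unchanged [ɡ].
/o/ (between /ɡ/ and /r/): rule 3 targets it, but not before a nasal consonant → unchanged [o].
Rule 2 applies to /r/ (between /o/ and /e/: between two vowels) → [ɾ].
/e/ — between /r/ and /k/; rule 3 does not apply here → [e].
/k/ — not in any rule's target class → [k].
/u/ (between /k/ and /b/): rule 3 targets it, but not before a nasal consonant → unchanged [u].
/b/ — between /u/ and /a/; rule 1 does not apply here → [b].
Rule 3 applies to /a/ (between /b/ and /m/: before a nasal consonant) → [ã].
/m/ — not in any rule's target class → [m].
/ɡ/ (between /m/ and /u/) is in the target of rule 1 but the environment (word-finally) is not met → [ɡ].
/u/ (word-final): rule 3 targets it, but not before a nasal consonant → unchanged [u].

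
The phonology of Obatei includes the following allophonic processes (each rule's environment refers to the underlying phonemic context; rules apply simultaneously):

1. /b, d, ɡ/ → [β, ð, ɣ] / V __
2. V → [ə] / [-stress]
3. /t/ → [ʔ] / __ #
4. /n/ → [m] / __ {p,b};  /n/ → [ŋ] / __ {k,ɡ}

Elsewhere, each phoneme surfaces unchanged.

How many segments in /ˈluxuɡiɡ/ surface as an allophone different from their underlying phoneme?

4

Segments that undergo a rule: /u/ → [ə] (rule 2); /ɡ/ → [ɣ] (rule 1); /i/ → [ə] (rule 2); /ɡ/ → [ɣ] (rule 1).
All other segments surface unchanged.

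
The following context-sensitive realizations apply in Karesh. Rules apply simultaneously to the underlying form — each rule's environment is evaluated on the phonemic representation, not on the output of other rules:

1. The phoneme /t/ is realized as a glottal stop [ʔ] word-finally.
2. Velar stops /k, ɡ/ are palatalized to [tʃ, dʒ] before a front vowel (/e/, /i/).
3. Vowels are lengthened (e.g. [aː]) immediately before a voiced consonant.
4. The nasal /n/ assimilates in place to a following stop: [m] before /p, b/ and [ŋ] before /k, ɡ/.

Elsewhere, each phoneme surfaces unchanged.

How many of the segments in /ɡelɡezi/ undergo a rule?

4

Segments that undergo a rule: /ɡ/ → [dʒ] (rule 2); /e/ → [eː] (rule 3); /ɡ/ → [dʒ] (rule 2); /e/ → [eː] (rule 3).
All other segments surface unchanged.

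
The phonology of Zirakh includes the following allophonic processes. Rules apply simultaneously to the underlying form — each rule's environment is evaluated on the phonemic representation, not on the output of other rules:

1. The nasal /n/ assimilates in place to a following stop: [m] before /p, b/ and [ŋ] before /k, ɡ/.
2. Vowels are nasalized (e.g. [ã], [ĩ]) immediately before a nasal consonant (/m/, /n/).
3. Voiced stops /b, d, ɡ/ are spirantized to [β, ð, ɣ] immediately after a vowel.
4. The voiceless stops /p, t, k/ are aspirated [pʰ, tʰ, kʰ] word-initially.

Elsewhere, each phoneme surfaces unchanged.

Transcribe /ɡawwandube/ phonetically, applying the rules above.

/ɡ/ — word-initial; rule 3 does not apply here → [ɡ].
/a/ (between /ɡ/ and /w/): rule 2 targets it, but not before a nasal consonant → unchanged [a].
/a/ (between /w/ and /n/) occurs before a nasal consonant → [ã] by rule 2.
/n/ (between /a/ and /d/) is in the target of rule 1 but the environment (before a labial or velar stop) is not met → [n].
/d/ (between /n/ and /u/) fails the environment for rule 3, so it stays [d].
/u/ (between /d/ and /b/) fails the environment for rule 2, so it stays [u].
/b/ — between /u/ and /e/, immediately after a vowel — surfaces as [β] (rule 3).
/e/ (word-final) fails the environment for rule 2, so it stays [e].

[ɡawwãnduβe]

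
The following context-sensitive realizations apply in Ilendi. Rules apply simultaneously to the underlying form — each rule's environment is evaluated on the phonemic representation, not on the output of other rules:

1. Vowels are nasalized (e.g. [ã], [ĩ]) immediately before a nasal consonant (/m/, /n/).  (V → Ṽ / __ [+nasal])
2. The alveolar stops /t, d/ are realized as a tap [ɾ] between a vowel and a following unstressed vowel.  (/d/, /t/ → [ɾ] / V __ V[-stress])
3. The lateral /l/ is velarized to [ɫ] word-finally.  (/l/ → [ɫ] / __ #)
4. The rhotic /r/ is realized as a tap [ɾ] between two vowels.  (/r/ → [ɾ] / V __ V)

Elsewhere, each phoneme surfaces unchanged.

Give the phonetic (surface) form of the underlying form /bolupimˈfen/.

[bolupĩmˈfẽn]

/b/ stays [b].
/o/ — between /b/ and /l/; rule 1 does not apply here → [o].
/l/ (between /o/ and /u/): rule 3 targets it, but not word-finally → unchanged [l].
/u/ — between /l/ and /p/; rule 1 does not apply here → [u].
/p/ stays [p].
/i/ (between /p/ and /m/): before a nasal consonant, so rule 1 applies → [ĩ].
/m/ (between /i/ and /f/): no rule targets it → [m].
/f/ stays [f].
/e/ (between /f/ and /n/) occurs before a nasal consonant → [ẽ] by rule 1.
/n/ (word-final): no rule targets it → [n].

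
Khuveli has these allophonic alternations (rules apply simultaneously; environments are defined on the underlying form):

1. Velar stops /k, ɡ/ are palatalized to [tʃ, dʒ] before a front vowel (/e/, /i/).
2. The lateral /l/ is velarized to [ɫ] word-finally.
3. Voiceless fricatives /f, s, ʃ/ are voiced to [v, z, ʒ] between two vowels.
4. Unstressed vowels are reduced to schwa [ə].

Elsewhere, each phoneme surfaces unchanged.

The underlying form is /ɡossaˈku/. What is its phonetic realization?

/ɡ/ (word-initial): rule 1 targets it, but not before a front vowel → unchanged [ɡ].
/o/ (between /ɡ/ and /s/) occurs in an unstressed syllable → [ə] by rule 4.
/s/ — between /o/ and /s/; rule 3 does not apply here → [s].
/s/ (between /s/ and /a/) is in the target of rule 3 but the environment (between two vowels) is not met → [s].
/a/ (between /s/ and /k/): in an unstressed syllable, so rule 4 applies → [ə].
/k/ — between /a/ and /u/; rule 1 does not apply here → [k].
/u/ — word-final; rule 4 does not apply here → [u].

[ɡəssəˈku]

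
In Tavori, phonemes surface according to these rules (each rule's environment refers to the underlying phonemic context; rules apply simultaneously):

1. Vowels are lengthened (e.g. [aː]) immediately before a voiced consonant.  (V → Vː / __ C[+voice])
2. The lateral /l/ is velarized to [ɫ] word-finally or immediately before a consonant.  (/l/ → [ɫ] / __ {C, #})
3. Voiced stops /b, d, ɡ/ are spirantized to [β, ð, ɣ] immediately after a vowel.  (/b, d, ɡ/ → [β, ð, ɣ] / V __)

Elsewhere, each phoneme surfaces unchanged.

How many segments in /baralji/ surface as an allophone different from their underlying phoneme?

Segments that undergo a rule: /a/ → [aː] (rule 1); /a/ → [aː] (rule 1); /l/ → [ɫ] (rule 2).
All other segments surface unchanged.

3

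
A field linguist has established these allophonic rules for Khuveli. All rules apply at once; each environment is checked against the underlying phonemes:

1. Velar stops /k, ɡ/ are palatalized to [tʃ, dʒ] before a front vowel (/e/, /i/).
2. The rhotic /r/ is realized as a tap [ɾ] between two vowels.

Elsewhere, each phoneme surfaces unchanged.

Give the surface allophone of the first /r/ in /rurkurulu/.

/r/ (word-initial) fails the environment for rule 2, so it stays [r].

[r]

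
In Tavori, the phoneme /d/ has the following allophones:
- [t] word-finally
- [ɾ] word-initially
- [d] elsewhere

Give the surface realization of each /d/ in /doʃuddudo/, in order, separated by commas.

[ɾ], [d], [d], [d]

Occurrence 1 (position 1): word-initially → [ɾ].
Occurrence 2 (position 5): no conditioning environment matches → elsewhere allophone [d].
Occurrence 3 (position 6): no conditioning environment matches → elsewhere allophone [d].
Occurrence 4 (position 8): no conditioning environment matches → elsewhere allophone [d].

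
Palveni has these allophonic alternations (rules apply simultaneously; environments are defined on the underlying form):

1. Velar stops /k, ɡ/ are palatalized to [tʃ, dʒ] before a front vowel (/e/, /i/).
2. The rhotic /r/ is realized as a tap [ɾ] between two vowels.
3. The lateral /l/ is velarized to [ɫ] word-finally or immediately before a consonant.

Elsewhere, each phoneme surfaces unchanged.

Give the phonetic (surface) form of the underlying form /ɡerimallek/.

[dʒeɾimaɫlek]

Rule 1 applies to /ɡ/ (word-initial: before a front vowel) → [dʒ].
/r/ (between /e/ and /i/): between two vowels, so rule 2 applies → [ɾ].
/l/ meets the environment for rule 3 (word-finally or immediately before a consonant) → [ɫ].
/l/ — between /l/ and /e/; rule 3 does not apply here → [l].
/k/ (word-final) is in the target of rule 1 but the environment (before a front vowel) is not met → [k].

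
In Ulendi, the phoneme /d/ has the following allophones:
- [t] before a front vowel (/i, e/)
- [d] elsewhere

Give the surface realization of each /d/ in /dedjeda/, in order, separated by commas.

[t], [d], [d]

Occurrence 1 (position 1): before a front vowel (/i, e/) → [t].
Occurrence 2 (position 3): no conditioning environment matches → elsewhere allophone [d].
Occurrence 3 (position 6): no conditioning environment matches → elsewhere allophone [d].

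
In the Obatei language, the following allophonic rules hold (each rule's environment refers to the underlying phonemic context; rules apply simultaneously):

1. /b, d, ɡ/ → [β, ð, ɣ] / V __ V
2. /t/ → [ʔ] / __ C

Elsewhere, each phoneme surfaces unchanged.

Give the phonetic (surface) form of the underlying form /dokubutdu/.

[dokuβuʔdu]

/d/ (word-initial): rule 1 targets it, but not between two vowels → unchanged [d].
/o/ — not in any rule's target class → [o].
/k/ stays [k].
/u/ stays [u].
/b/ (between /u/ and /u/): between two vowels, so rule 1 applies → [β].
/u/ stays [u].
/t/ (between /u/ and /d/): immediately before a consonant, so rule 2 applies → [ʔ].
/d/ (between /t/ and /u/) is in the target of rule 1 but the environment (between two vowels) is not met → [d].
/u/ stays [u].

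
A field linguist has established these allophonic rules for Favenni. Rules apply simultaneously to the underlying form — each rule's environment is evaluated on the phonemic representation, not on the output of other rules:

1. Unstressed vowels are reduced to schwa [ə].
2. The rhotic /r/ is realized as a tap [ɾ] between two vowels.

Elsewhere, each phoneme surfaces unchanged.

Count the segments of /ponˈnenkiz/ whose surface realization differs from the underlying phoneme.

Segments that undergo a rule: /o/ → [ə] (rule 1); /i/ → [ə] (rule 1).
All other segments surface unchanged.

2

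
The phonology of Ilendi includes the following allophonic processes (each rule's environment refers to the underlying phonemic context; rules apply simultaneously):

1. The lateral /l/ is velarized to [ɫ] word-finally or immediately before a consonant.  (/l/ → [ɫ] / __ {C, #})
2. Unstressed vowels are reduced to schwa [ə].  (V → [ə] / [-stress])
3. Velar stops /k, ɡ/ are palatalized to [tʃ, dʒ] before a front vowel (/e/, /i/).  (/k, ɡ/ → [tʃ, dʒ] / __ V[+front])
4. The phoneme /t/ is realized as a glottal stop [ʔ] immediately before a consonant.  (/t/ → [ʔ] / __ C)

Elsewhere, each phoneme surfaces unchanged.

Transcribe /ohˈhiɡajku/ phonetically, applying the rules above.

/o/ (word-initial): in an unstressed syllable, so rule 2 applies → [ə].
/h/ (between /o/ and /h/) is unaffected → [h].
/h/ — not in any rule's target class → [h].
/i/ (between /h/ and /ɡ/) fails the environment for rule 2, so it stays [i].
/ɡ/ (between /i/ and /a/) fails the environment for rule 3, so it stays [ɡ].
/a/ (between /ɡ/ and /j/) occurs in an unstressed syllable → [ə] by rule 2.
/j/ stays [j].
/k/ (between /j/ and /u/) is in the target of rule 3 but the environment (before a front vowel) is not met → [k].
/u/ — word-final, in an unstressed syllable — surfaces as [ə] (rule 2).

[əhˈhiɡəjkə]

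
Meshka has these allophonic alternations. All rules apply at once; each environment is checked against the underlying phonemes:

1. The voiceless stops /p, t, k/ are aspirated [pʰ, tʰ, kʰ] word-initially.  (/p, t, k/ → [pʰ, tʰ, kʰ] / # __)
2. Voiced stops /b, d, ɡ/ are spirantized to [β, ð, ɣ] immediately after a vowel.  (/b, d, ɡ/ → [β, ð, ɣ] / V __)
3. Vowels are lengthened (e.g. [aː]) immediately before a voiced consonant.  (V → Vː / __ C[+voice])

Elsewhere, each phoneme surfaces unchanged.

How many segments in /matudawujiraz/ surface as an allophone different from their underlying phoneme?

Segments that undergo a rule: /u/ → [uː] (rule 3); /d/ → [ð] (rule 2); /a/ → [aː] (rule 3); /u/ → [uː] (rule 3); /i/ → [iː] (rule 3); /a/ → [aː] (rule 3).
All other segments surface unchanged.

6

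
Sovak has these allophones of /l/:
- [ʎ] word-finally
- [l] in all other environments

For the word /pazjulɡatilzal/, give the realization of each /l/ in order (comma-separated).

[l], [l], [ʎ]

Occurrence 1 (position 6): no conditioning environment matches → elsewhere allophone [l].
Occurrence 2 (position 11): no conditioning environment matches → elsewhere allophone [l].
Occurrence 3 (position 14): word-finally → [ʎ].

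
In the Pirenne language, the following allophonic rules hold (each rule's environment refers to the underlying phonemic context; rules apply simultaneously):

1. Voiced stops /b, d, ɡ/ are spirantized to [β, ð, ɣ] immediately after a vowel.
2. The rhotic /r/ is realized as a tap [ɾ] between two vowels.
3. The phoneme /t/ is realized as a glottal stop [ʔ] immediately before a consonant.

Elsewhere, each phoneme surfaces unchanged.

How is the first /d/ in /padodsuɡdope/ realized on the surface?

[ð]

/d/ — between /a/ and /o/, immediately after a vowel — surfaces as [ð] (rule 1).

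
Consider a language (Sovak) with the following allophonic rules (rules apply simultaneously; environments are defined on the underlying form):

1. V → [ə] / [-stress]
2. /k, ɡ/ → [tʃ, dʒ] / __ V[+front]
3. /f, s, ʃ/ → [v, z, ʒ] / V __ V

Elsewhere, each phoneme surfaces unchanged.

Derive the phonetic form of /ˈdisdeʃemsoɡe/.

/d/ stays [d].
/i/ (between /d/ and /s/) fails the environment for rule 1, so it stays [i].
/s/ (between /i/ and /d/) is in the target of rule 3 but the environment (between two vowels) is not met → [s].
/d/ (between /s/ and /e/) is unaffected → [d].
/e/ (between /d/ and /ʃ/) occurs in an unstressed syllable → [ə] by rule 1.
Rule 3 applies to /ʃ/ (between /e/ and /e/: between two vowels) → [ʒ].
Rule 1 applies to /e/ (between /ʃ/ and /m/: in an unstressed syllable) → [ə].
/m/ (between /e/ and /s/): no rule targets it → [m].
/s/ (between /m/ and /o/): rule 3 targets it, but not between two vowels → unchanged [s].
/o/ meets the environment for rule 1 (in an unstressed syllable) → [ə].
/ɡ/ (between /o/ and /e/) occurs before a front vowel → [dʒ] by rule 2.
/e/ meets the environment for rule 1 (in an unstressed syllable) → [ə].

[ˈdisdəʒəmsədʒə]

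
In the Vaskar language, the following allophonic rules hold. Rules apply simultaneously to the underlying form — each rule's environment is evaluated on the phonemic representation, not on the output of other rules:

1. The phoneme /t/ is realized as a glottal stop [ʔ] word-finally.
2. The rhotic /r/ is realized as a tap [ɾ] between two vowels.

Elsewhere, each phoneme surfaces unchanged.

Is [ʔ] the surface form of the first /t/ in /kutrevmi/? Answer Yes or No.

No

/t/ — between /u/ and /r/; rule 1 does not apply here → [t].
The actual realization is [t], not [ʔ].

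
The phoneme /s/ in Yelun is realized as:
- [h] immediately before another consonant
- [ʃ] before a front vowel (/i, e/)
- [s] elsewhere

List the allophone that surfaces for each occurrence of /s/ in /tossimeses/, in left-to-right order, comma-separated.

Occurrence 1 (position 3): immediately before another consonant → [h].
Occurrence 2 (position 4): before a front vowel (/i, e/) → [ʃ].
Occurrence 3 (position 8): before a front vowel (/i, e/) → [ʃ].
Occurrence 4 (position 10): no conditioning environment matches → elsewhere allophone [s].

[h], [ʃ], [ʃ], [s]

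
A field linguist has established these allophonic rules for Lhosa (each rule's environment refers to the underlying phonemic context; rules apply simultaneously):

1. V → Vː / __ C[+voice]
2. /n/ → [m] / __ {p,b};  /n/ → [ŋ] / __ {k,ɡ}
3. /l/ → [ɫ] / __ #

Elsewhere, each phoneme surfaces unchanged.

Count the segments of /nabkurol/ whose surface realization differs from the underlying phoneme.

4

Segments that undergo a rule: /a/ → [aː] (rule 1); /u/ → [uː] (rule 1); /o/ → [oː] (rule 1); /l/ → [ɫ] (rule 3).
All other segments surface unchanged.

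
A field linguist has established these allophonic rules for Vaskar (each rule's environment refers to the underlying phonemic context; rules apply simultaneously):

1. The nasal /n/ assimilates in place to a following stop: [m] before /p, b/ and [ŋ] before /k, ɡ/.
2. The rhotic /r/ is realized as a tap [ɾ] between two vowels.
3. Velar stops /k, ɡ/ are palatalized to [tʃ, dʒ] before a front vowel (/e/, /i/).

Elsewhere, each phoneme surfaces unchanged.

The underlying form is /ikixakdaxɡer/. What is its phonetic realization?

[itʃixakdaxdʒer]

/i/ — not in any rule's target class → [i].
/k/ — between /i/ and /i/, before a front vowel — surfaces as [tʃ] (rule 3).
/i/ (between /k/ and /x/) is unaffected → [i].
/x/ stays [x].
/a/ (between /x/ and /k/) is unaffected → [a].
/k/ — between /a/ and /d/; rule 3 does not apply here → [k].
/d/ stays [d].
/a/ — not in any rule's target class → [a].
/x/ (between /a/ and /ɡ/): no rule targets it → [x].
/ɡ/ (between /x/ and /e/): before a front vowel, so rule 3 applies → [dʒ].
/e/ (between /ɡ/ and /r/) is unaffected → [e].
/r/ (word-final) is in the target of rule 2 but the environment (between two vowels) is not met → [r].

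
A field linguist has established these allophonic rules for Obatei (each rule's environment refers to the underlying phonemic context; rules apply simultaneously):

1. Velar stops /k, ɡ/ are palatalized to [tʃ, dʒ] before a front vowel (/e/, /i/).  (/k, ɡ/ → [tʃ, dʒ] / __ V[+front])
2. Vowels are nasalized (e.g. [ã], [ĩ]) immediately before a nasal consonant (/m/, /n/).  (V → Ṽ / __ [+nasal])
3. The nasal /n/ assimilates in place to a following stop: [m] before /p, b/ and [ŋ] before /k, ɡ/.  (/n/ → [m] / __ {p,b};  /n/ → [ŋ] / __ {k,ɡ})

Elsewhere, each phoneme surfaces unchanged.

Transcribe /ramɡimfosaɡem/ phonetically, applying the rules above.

[rãmdʒĩmfosadʒẽm]

/r/ stays [r].
Rule 2 applies to /a/ (between /r/ and /m/: before a nasal consonant) → [ã].
/m/ (between /a/ and /ɡ/) is unaffected → [m].
/ɡ/ meets the environment for rule 1 (before a front vowel) → [dʒ].
/i/ meets the environment for rule 2 (before a nasal consonant) → [ĩ].
/m/ (between /i/ and /f/) is unaffected → [m].
/f/ stays [f].
/o/ (between /f/ and /s/): rule 2 targets it, but not before a nasal consonant → unchanged [o].
/s/ — not in any rule's target class → [s].
/a/ (between /s/ and /ɡ/) fails the environment for rule 2, so it stays [a].
/ɡ/ meets the environment for rule 1 (before a front vowel) → [dʒ].
/e/ (between /ɡ/ and /m/) occurs before a nasal consonant → [ẽ] by rule 2.
/m/ (word-final) is unaffected → [m].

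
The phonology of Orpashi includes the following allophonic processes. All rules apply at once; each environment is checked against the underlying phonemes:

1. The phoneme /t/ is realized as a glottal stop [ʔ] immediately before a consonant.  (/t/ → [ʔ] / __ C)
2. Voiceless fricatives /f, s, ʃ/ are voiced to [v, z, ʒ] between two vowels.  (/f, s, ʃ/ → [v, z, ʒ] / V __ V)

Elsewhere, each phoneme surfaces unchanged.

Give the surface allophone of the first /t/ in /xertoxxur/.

/t/ (between /r/ and /o/): rule 1 targets it, but not immediately before a consonant → unchanged [t].

[t]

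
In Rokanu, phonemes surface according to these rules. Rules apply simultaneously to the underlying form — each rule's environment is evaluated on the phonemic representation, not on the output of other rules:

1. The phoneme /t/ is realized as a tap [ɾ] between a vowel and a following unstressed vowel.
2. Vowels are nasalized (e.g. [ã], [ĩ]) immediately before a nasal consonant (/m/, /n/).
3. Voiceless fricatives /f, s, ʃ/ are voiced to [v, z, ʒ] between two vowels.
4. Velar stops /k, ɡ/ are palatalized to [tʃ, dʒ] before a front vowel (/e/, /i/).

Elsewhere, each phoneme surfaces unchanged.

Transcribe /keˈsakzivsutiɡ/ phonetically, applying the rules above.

[tʃeˈzakzivsuɾiɡ]

/k/ (word-initial): before a front vowel, so rule 4 applies → [tʃ].
/e/ (between /k/ and /s/) is in the target of rule 2 but the environment (before a nasal consonant) is not met → [e].
/s/ meets the environment for rule 3 (between two vowels) → [z].
/a/ (between /s/ and /k/) is in the target of rule 2 but the environment (before a nasal consonant) is not met → [a].
/k/ (between /a/ and /z/) fails the environment for rule 4, so it stays [k].
/i/ (between /z/ and /v/): rule 2 targets it, but not before a nasal consonant → unchanged [i].
/s/ — between /v/ and /u/; rule 3 does not apply here → [s].
/u/ (between /s/ and /t/) fails the environment for rule 2, so it stays [u].
/t/ — between /u/ and /i/, between a vowel and a following unstressed vowel — surfaces as [ɾ] (rule 1).
/i/ (between /t/ and /ɡ/) fails the environment for rule 2, so it stays [i].
/ɡ/ (word-final): rule 4 targets it, but not before a front vowel → unchanged [ɡ].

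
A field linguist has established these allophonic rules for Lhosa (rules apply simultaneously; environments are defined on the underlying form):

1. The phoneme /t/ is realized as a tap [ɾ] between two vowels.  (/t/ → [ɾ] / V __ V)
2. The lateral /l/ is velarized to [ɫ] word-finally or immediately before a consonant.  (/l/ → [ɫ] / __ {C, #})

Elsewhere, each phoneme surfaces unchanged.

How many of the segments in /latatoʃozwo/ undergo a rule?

2

Segments that undergo a rule: /t/ → [ɾ] (rule 1); /t/ → [ɾ] (rule 1).
All other segments surface unchanged.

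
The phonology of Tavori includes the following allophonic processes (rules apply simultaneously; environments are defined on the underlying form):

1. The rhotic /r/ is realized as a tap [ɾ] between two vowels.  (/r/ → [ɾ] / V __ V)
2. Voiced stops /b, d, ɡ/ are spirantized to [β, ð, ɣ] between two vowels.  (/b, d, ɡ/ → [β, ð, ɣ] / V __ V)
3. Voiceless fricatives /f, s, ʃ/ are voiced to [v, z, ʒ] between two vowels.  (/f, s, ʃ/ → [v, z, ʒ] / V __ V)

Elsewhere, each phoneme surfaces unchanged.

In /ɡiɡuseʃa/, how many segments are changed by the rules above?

3

Segments that undergo a rule: /ɡ/ → [ɣ] (rule 2); /s/ → [z] (rule 3); /ʃ/ → [ʒ] (rule 3).
All other segments surface unchanged.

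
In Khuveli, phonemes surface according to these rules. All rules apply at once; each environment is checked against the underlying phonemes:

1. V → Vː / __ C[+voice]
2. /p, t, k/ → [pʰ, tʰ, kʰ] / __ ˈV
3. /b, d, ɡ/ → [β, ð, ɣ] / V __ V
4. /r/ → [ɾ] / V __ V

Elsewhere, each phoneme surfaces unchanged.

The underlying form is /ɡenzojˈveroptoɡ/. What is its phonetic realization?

/ɡ/ (word-initial) is in the target of rule 3 but the environment (between two vowels) is not met → [ɡ].
/e/ meets the environment for rule 1 (before a voiced consonant) → [eː].
/n/ (between /e/ and /z/) is unaffected → [n].
/z/ — not in any rule's target class → [z].
/o/ (between /z/ and /j/): before a voiced consonant, so rule 1 applies → [oː].
/j/ stays [j].
/v/ — not in any rule's target class → [v].
Rule 1 applies to /e/ (between /v/ and /r/: before a voiced consonant) → [eː].
/r/ (between /e/ and /o/): between two vowels, so rule 4 applies → [ɾ].
/o/ (between /r/ and /p/) is in the target of rule 1 but the environment (before a voiced consonant) is not met → [o].
/p/ (between /o/ and /t/) fails the environment for rule 2, so it stays [p].
/t/ (between /p/ and /o/) fails the environment for rule 2, so it stays [t].
Rule 1 applies to /o/ (between /t/ and /ɡ/: before a voiced consonant) → [oː].
/ɡ/ (word-final) fails the environment for rule 3, so it stays [ɡ].

[ɡeːnzoːjˈveːɾoptoːɡ]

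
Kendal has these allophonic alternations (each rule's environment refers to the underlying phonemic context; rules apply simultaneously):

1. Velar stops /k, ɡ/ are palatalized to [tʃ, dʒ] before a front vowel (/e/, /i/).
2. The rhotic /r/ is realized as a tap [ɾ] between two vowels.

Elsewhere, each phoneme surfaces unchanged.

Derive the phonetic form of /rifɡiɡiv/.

/r/ (word-initial) fails the environment for rule 2, so it stays [r].
/i/ — not in any rule's target class → [i].
/f/ (between /i/ and /ɡ/): no rule targets it → [f].
/ɡ/ meets the environment for rule 1 (before a front vowel) → [dʒ].
/i/ stays [i].
/ɡ/ meets the environment for rule 1 (before a front vowel) → [dʒ].
/i/ (between /ɡ/ and /v/): no rule targets it → [i].
/v/ (word-final): no rule targets it → [v].

[rifdʒidʒiv]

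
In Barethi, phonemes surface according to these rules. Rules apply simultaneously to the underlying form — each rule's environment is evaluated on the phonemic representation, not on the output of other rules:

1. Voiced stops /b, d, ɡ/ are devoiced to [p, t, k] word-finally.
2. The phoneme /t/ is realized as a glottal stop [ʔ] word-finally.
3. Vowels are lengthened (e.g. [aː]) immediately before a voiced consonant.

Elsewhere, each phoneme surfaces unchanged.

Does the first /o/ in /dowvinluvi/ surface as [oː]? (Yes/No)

Yes

/o/ (between /d/ and /w/): before a voiced consonant, so rule 3 applies → [oː].
The actual realization is [oː], which matches [oː].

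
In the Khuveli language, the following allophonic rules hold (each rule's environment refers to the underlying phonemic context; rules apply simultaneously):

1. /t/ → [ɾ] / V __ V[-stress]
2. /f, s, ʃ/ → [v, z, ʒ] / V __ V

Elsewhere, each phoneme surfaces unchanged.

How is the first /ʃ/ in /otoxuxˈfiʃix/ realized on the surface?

/ʃ/ meets the environment for rule 2 (between two vowels) → [ʒ].

[ʒ]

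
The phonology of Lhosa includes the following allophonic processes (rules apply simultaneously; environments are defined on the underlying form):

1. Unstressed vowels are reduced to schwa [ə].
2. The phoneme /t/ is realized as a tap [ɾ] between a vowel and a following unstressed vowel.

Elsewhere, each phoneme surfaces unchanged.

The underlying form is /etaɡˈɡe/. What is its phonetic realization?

[əɾəɡˈɡe]

Rule 1 applies to /e/ (word-initial: in an unstressed syllable) → [ə].
/t/ meets the environment for rule 2 (between a vowel and a following unstressed vowel) → [ɾ].
/a/ (between /t/ and /ɡ/): in an unstressed syllable, so rule 1 applies → [ə].
/ɡ/ (between /a/ and /ɡ/) is unaffected → [ɡ].
/ɡ/ stays [ɡ].
/e/ (word-final): rule 1 targets it, but not in an unstressed syllable → unchanged [e].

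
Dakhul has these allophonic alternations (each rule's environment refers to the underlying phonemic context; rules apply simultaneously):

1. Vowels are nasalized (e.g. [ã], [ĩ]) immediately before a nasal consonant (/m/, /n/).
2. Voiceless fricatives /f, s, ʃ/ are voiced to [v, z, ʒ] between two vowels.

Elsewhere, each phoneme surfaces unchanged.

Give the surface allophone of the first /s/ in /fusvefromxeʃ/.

[s]

/s/ (between /u/ and /v/) fails the environment for rule 2, so it stays [s].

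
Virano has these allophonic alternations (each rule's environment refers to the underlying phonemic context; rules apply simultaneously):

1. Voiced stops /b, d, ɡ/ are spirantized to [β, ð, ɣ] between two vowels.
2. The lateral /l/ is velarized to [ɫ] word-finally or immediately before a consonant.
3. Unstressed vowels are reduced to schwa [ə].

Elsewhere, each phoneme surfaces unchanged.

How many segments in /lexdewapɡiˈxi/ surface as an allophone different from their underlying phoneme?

4

Segments that undergo a rule: /e/ → [ə] (rule 3); /e/ → [ə] (rule 3); /a/ → [ə] (rule 3); /i/ → [ə] (rule 3).
All other segments surface unchanged.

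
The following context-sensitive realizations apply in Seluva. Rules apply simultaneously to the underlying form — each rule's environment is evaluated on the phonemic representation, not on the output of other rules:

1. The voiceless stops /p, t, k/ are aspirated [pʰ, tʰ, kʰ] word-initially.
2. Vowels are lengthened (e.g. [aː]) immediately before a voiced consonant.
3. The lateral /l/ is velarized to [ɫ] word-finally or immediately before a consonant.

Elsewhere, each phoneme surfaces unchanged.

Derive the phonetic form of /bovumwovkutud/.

Rule 2 applies to /o/ (between /b/ and /v/: before a voiced consonant) → [oː].
/u/ (between /v/ and /m/) occurs before a voiced consonant → [uː] by rule 2.
/o/ — between /w/ and /v/, before a voiced consonant — surfaces as [oː] (rule 2).
/k/ (between /v/ and /u/) fails the environment for rule 1, so it stays [k].
/u/ — between /k/ and /t/; rule 2 does not apply here → [u].
/t/ — between /u/ and /u/; rule 1 does not apply here → [t].
/u/ — between /t/ and /d/, before a voiced consonant — surfaces as [uː] (rule 2).

[boːvuːmwoːvkutuːd]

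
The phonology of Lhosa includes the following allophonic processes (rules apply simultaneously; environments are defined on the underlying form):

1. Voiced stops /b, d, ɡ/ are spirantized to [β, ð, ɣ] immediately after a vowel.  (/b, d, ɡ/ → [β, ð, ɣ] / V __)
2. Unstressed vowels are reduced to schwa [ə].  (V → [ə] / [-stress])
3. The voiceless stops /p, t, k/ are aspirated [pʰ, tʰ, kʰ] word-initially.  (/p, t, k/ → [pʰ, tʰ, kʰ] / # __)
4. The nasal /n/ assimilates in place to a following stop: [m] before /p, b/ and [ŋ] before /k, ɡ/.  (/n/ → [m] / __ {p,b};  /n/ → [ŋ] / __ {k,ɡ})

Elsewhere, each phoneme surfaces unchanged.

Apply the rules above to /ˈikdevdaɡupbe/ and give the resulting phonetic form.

/i/ — word-initial; rule 2 does not apply here → [i].
/k/ (between /i/ and /d/): rule 3 targets it, but not word-initially → unchanged [k].
/d/ — between /k/ and /e/; rule 1 does not apply here → [d].
/e/ meets the environment for rule 2 (in an unstressed syllable) → [ə].
/d/ (between /v/ and /a/) is in the target of rule 1 but the environment (immediately after a vowel) is not met → [d].
Rule 2 applies to /a/ (between /d/ and /ɡ/: in an unstressed syllable) → [ə].
/ɡ/ (between /a/ and /u/) occurs immediately after a vowel → [ɣ] by rule 1.
Rule 2 applies to /u/ (between /ɡ/ and /p/: in an unstressed syllable) → [ə].
/p/ (between /u/ and /b/): rule 3 targets it, but not word-initially → unchanged [p].
/b/ (between /p/ and /e/) is in the target of rule 1 but the environment (immediately after a vowel) is not met → [b].
/e/ (word-final): in an unstressed syllable, so rule 2 applies → [ə].

[ˈikdəvdəɣəpbə]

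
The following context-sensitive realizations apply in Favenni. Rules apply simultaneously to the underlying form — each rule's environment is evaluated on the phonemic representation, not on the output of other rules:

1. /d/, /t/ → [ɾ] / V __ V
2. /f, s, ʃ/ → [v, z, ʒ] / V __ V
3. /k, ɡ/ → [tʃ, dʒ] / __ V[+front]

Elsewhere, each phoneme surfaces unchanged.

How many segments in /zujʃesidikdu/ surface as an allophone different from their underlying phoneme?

Segments that undergo a rule: /s/ → [z] (rule 2); /d/ → [ɾ] (rule 1).
All other segments surface unchanged.

2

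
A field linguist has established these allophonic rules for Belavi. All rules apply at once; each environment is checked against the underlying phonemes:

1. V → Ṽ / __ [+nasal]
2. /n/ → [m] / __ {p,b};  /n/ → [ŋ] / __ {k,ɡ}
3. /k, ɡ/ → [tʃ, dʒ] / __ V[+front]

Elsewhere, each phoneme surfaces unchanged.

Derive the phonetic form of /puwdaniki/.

/p/ — not in any rule's target class → [p].
/u/ — between /p/ and /w/; rule 1 does not apply here → [u].
/w/ — not in any rule's target class → [w].
/d/ — not in any rule's target class → [d].
/a/ (between /d/ and /n/): before a nasal consonant, so rule 1 applies → [ã].
/n/ (between /a/ and /i/) fails the environment for rule 2, so it stays [n].
/i/ — between /n/ and /k/; rule 1 does not apply here → [i].
Rule 3 applies to /k/ (between /i/ and /i/: before a front vowel) → [tʃ].
/i/ (word-final): rule 1 targets it, but not before a nasal consonant → unchanged [i].

[puwdãnitʃi]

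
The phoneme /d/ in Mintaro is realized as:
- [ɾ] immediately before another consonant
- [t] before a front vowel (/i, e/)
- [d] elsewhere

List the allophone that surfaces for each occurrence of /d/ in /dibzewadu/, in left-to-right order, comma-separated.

[t], [d]

Occurrence 1 (position 1): before a front vowel (/i, e/) → [t].
Occurrence 2 (position 8): no conditioning environment matches → elsewhere allophone [d].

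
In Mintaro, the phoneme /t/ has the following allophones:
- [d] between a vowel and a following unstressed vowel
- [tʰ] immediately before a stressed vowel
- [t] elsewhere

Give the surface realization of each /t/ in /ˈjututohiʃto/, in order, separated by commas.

Occurrence 1 (position 3): between a vowel and a following unstressed vowel → [d].
Occurrence 2 (position 5): between a vowel and a following unstressed vowel → [d].
Occurrence 3 (position 10): no conditioning environment matches → elsewhere allophone [t].

[d], [d], [t]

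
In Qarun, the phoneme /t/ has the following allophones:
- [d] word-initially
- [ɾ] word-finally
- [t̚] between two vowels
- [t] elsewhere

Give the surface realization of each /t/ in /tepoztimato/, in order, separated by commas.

[d], [t], [t̚]

Occurrence 1 (position 1): word-initially → [d].
Occurrence 2 (position 6): no conditioning environment matches → elsewhere allophone [t].
Occurrence 3 (position 10): between two vowels → [t̚].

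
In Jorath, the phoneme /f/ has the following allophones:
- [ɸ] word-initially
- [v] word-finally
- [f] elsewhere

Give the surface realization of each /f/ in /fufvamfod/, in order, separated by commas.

[ɸ], [f], [f]

Occurrence 1 (position 1): word-initially → [ɸ].
Occurrence 2 (position 3): no conditioning environment matches → elsewhere allophone [f].
Occurrence 3 (position 7): no conditioning environment matches → elsewhere allophone [f].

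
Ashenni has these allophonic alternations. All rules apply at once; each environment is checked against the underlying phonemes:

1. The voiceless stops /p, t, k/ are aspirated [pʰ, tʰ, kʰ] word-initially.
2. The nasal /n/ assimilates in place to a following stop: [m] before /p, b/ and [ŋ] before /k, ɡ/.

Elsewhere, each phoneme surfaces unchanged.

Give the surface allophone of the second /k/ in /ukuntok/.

/k/ (word-final): rule 1 targets it, but not word-initially → unchanged [k].

[k]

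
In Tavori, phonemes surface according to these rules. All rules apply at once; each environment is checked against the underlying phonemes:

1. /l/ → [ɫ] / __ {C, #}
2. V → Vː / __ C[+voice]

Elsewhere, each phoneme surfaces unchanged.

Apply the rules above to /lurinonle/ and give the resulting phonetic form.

/l/ (word-initial): rule 1 targets it, but not word-finally or immediately before a consonant → unchanged [l].
Rule 2 applies to /u/ (between /l/ and /r/: before a voiced consonant) → [uː].
/r/ — not in any rule's target class → [r].
Rule 2 applies to /i/ (between /r/ and /n/: before a voiced consonant) → [iː].
/n/ — not in any rule's target class → [n].
Rule 2 applies to /o/ (between /n/ and /n/: before a voiced consonant) → [oː].
/n/ (between /o/ and /l/): no rule targets it → [n].
/l/ (between /n/ and /e/) fails the environment for rule 1, so it stays [l].
/e/ (word-final): rule 2 targets it, but not before a voiced consonant → unchanged [e].

[luːriːnoːnle]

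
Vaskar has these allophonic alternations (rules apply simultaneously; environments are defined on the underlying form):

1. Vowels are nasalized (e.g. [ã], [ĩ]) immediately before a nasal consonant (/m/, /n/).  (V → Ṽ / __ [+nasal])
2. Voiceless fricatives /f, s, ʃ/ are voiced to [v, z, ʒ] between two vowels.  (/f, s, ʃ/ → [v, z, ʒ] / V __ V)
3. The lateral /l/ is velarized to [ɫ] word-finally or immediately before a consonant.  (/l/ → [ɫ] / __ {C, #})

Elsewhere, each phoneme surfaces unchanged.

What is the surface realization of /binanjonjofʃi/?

[bĩnãnjõnjofʃi]

/b/ (word-initial) is unaffected → [b].
/i/ — between /b/ and /n/, before a nasal consonant — surfaces as [ĩ] (rule 1).
/n/ (between /i/ and /a/): no rule targets it → [n].
Rule 1 applies to /a/ (between /n/ and /n/: before a nasal consonant) → [ã].
/n/ — not in any rule's target class → [n].
/j/ stays [j].
/o/ (between /j/ and /n/): before a nasal consonant, so rule 1 applies → [õ].
/n/ (between /o/ and /j/): no rule targets it → [n].
/j/ (between /n/ and /o/): no rule targets it → [j].
/o/ (between /j/ and /f/): rule 1 targets it, but not before a nasal consonant → unchanged [o].
/f/ (between /o/ and /ʃ/) is in the target of rule 2 but the environment (between two vowels) is not met → [f].
/ʃ/ (between /f/ and /i/): rule 2 targets it, but not between two vowels → unchanged [ʃ].
/i/ — word-final; rule 1 does not apply here → [i].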